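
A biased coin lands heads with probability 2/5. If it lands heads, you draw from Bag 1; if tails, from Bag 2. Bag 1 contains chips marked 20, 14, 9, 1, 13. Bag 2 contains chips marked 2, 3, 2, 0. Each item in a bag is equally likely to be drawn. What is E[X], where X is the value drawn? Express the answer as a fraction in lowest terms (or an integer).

E[X | Bag 1] = (20 + 14 + 9 + 1 + 13)/5 = 57/5
E[X | Bag 2] = (2 + 3 + 2 + 0)/4 = 7/4
E[X] = (2/5)·57/5 + (3/5)·7/4 = 561/100

561/100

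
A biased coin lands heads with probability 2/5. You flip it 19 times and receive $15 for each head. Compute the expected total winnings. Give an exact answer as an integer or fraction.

$114

E[#heads] = 19·2/5 = 38/5 (linearity over flips).
E[winnings] = 15·38/5 = 114.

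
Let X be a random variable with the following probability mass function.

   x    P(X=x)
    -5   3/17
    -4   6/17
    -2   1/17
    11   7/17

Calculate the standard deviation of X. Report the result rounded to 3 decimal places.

7.459

E[X] = 36/17, E[X²] = 1022/17
Var(X) = E[X²] − (E[X])² = 1022/17 − 1296/289 = 16078/289
SD(X) = √(16078/289) ≈ 7.459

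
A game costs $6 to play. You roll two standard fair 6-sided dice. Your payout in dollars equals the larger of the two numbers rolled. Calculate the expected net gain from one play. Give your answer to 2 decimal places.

Distribution of the larger of the two numbers rolled: 1 w.p. 1/36, 2 w.p. 1/12, 3 w.p. 5/36, 4 w.p. 7/36, 5 w.p. 1/4, 6 w.p. 11/36
E[payout] = (1/36)·1 + (1/12)·2 + (5/36)·3 + (7/36)·4 + (1/4)·5 + (11/36)·6 = 161/36
Expected profit = 161/36 − 6 = -55/36 ≈ -$1.53

-$1.53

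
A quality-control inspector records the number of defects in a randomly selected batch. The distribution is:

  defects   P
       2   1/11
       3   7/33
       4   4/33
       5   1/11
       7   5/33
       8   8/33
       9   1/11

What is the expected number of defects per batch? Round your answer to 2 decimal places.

5.58

E[X] = (1/11)·2 + (7/33)·3 + (4/33)·4 + (1/11)·5 + (5/33)·7 + (8/33)·8 + (1/11)·9
     = 184/33 ≈ 5.58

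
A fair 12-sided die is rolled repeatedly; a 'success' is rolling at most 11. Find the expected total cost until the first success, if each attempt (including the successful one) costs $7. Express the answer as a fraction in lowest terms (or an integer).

E[#attempts] = 1/p = 12/11; E[cost] = 7·12/11 = 84/11.

84/11 dollars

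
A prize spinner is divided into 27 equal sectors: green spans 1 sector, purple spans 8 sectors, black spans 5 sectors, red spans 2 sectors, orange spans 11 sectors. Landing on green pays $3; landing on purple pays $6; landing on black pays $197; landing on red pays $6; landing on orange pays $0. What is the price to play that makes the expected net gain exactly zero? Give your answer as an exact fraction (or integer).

E[payout] = (1/27)·3 + (8/27)·6 + (5/27)·197 + (2/27)·6 + (11/27)·0 = 1048/27
Fair fee = E[payout] = 1048/27

1048/27 dollars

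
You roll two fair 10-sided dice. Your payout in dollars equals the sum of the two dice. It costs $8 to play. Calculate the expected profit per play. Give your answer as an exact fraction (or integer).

$3

Distribution of the sum of the two dice: 2 w.p. 1/100, 3 w.p. 1/50, 4 w.p. 3/100, 5 w.p. 1/25, 6 w.p. 1/20, 7 w.p. 3/50, …
E[payout] = (1/100)·2 + (1/50)·3 + (3/100)·4 + (1/25)·5 + (1/20)·6 + (3/50)·7 + (7/100)·8 + (2/25)·9 + (9/100)·10 + (1/10)·11 + (9/100)·12 + (2/25)·13 + (7/100)·14 + (3/50)·15 + (1/20)·16 + (1/25)·17 + (3/100)·18 + (1/50)·19 + (1/100)·20 = 11
Expected profit = 11 − 8 = 3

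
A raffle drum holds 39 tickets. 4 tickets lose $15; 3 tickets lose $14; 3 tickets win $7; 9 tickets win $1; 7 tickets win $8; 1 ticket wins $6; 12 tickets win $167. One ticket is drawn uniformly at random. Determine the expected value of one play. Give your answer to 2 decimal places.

$51.13

E[payout] = (4/39)·(-15) + (3/39)·(-14) + (3/39)·7 + (9/39)·1 + (7/39)·8 + (1/39)·6 + (12/39)·167 = 1994/39
≈ $51.13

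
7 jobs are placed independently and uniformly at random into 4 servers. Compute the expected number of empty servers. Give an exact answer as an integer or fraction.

2187/4096

Let Xⱼ=1 if server j is empty. P(Xⱼ=1) = ((4-1)/4)^7 = 2187/16384.
By linearity, E[#empty] = 4·2187/16384 = 2187/4096.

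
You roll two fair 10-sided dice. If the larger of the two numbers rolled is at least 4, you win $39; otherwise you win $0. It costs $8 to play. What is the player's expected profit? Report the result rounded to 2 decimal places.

$27.49

E[payout] = (9/100)·0 + (91/100)·39 = 3549/100
Expected profit = 3549/100 − 8 = 2749/100 ≈ $27.49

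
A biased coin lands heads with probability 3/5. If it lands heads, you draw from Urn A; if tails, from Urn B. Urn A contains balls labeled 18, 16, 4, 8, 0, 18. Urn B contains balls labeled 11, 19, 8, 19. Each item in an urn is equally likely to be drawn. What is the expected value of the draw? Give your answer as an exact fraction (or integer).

121/10

E[X | Urn A] = (18 + 16 + 4 + 8 + 0 + 18)/6 = 32/3
E[X | Urn B] = (11 + 19 + 8 + 19)/4 = 57/4
E[X] = (3/5)·32/3 + (2/5)·57/4 = 121/10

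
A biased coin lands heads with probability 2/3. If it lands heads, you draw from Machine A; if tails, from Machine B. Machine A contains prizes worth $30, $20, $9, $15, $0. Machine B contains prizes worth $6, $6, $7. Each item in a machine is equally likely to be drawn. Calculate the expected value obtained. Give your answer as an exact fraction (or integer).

E[X | Machine A] = (30 + 20 + 9 + 15 + 0)/5 = 74/5
E[X | Machine B] = (6 + 6 + 7)/3 = 19/3
E[X] = (2/3)·74/5 + (1/3)·19/3 = 539/45

539/45 dollars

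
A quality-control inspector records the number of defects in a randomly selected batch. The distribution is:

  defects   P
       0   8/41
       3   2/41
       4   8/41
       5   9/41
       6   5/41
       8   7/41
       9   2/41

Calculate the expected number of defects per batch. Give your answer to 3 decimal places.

4.561

E[X] = (8/41)·0 + (2/41)·3 + (8/41)·4 + (9/41)·5 + (5/41)·6 + (7/41)·8 + (2/41)·9
     = 187/41 ≈ 4.561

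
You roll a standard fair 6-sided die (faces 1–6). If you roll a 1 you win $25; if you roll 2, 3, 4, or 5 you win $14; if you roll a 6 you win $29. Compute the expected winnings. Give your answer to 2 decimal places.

$18.33

E[payout] = (2/3)·14 + (1/6)·25 + (1/6)·29 = 55/3
≈ $18.33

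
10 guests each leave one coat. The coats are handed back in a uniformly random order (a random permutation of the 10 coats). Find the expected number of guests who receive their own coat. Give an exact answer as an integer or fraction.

1

Let Xᵢ = 1 if person i gets their own coat. For each i, P(Xᵢ=1) = 1/10.
By linearity of expectation, E[X₁+…+X_10] = 10·(1/10) = 1.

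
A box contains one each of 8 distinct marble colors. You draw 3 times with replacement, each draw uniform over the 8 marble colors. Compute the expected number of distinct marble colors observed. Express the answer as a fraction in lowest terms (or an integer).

169/64

Let Xⱼ=1 if type j appears at least once. P(Xⱼ=1) = 1 − ((8−1)/8)^3 = 169/512.
E[#distinct] = 8·169/512 = 169/64.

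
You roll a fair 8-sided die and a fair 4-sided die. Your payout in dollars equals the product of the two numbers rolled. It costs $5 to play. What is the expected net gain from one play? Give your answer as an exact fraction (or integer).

25/4 dollars

Distribution of the product of the two numbers rolled: 1 w.p. 1/32, 2 w.p. 1/16, 3 w.p. 1/16, 4 w.p. 3/32, 5 w.p. 1/32, 6 w.p. 3/32, …
E[payout] = (1/32)·1 + (1/16)·2 + (1/16)·3 + (3/32)·4 + (1/32)·5 + (3/32)·6 + (1/32)·7 + (3/32)·8 + (1/32)·9 + (1/32)·10 + (3/32)·12 + (1/32)·14 + (1/32)·15 + (1/16)·16 + (1/32)·18 + (1/32)·20 + (1/32)·21 + (1/16)·24 + (1/32)·28 + (1/32)·32 = 45/4
Expected profit = 45/4 − 5 = 25/4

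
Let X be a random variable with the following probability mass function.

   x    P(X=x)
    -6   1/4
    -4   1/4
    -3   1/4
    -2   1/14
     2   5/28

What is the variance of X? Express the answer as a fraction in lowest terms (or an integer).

5515/784

E[X] = (1/4)·(-6) + (1/4)·(-4) + (1/4)·(-3) + (1/14)·(-2) + (5/28)·2 = -85/28
E[X²] = (1/4)·36 + (1/4)·16 + (1/4)·9 + (1/14)·4 + (5/28)·4 = 65/4
Var(X) = 65/4 − (-85/28)² = 5515/784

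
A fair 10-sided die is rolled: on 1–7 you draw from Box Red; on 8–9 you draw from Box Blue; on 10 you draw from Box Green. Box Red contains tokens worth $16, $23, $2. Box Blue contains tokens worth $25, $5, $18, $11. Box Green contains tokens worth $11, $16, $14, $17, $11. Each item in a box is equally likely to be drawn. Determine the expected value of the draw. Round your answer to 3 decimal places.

E[X | Box Red] = (16 + 23 + 2)/3 = 41/3
E[X | Box Blue] = (25 + 5 + 18 + 11)/4 = 59/4
E[X | Box Green] = (11 + 16 + 14 + 17 + 11)/5 = 69/5
E[X] = (7/10)·41/3 + (1/5)·59/4 + (1/10)·69/5 = 4169/300 ≈ 13.897

$13.897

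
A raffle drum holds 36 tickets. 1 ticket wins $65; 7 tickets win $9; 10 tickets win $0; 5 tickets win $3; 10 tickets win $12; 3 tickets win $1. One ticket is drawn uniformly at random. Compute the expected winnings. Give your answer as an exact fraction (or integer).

E[payout] = (1/36)·65 + (7/36)·9 + (10/36)·0 + (5/36)·3 + (10/36)·12 + (3/36)·1 = 133/18

133/18 dollars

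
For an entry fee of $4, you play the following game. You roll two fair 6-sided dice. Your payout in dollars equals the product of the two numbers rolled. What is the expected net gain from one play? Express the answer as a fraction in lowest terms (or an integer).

Distribution of the product of the two numbers rolled: 1 w.p. 1/36, 2 w.p. 1/18, 3 w.p. 1/18, 4 w.p. 1/12, 5 w.p. 1/18, 6 w.p. 1/9, …
E[payout] = (1/36)·1 + (1/18)·2 + (1/18)·3 + (1/12)·4 + (1/18)·5 + (1/9)·6 + (1/18)·8 + (1/36)·9 + (1/18)·10 + (1/9)·12 + (1/18)·15 + (1/36)·16 + (1/18)·18 + (1/18)·20 + (1/18)·24 + (1/36)·25 + (1/18)·30 + (1/36)·36 = 49/4
Expected profit = 49/4 − 4 = 33/4

33/4 dollars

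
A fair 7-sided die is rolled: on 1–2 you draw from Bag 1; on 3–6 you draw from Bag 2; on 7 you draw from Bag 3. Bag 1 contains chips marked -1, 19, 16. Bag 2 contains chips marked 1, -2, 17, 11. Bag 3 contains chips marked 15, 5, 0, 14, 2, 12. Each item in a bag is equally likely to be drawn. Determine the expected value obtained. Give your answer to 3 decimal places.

8.238

E[X | Bag 1] = (-1 + 19 + 16)/3 = 34/3
E[X | Bag 2] = (1 − 2 + 17 + 11)/4 = 27/4
E[X | Bag 3] = (15 + 5 + 0 + 14 + 2 + 12)/6 = 8
E[X] = (2/7)·34/3 + (4/7)·27/4 + (1/7)·8 = 173/21 ≈ 8.238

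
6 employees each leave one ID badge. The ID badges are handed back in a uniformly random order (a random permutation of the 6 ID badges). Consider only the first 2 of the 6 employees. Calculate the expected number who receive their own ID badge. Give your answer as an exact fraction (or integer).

Let Xᵢ = 1 if person i gets their own ID badge. For each i, P(Xᵢ=1) = 1/6.
By linearity of expectation, E[X₁+…+X_2] = 2·(1/6) = 1/3.

1/3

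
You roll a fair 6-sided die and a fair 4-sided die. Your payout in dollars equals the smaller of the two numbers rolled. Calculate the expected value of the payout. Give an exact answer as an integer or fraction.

25/12 dollars

Distribution of the smaller of the two numbers rolled: 1 w.p. 3/8, 2 w.p. 7/24, 3 w.p. 5/24, 4 w.p. 1/8
E[payout] = (3/8)·1 + (7/24)·2 + (5/24)·3 + (1/8)·4 = 25/12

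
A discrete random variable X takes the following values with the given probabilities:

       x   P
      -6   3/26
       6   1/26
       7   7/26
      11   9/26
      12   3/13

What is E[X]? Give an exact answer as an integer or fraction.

E[X] = (3/26)·(-6) + (1/26)·6 + (7/26)·7 + (9/26)·11 + (3/13)·12
     = 8

8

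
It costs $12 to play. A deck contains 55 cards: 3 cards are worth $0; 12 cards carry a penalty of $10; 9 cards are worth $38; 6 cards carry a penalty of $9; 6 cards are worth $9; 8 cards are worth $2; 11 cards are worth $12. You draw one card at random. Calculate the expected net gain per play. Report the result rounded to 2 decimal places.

E[payout] = (3/55)·0 + (12/55)·(-10) + (9/55)·38 + (6/55)·(-9) + (6/55)·9 + (8/55)·2 + (11/55)·12 = 74/11
Expected profit = 74/11 − 12 = -58/11 ≈ -$5.27

-$5.27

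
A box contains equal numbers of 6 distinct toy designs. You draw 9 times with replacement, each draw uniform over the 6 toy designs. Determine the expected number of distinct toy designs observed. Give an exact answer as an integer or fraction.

8124571/1679616

Let Xⱼ=1 if type j appears at least once. P(Xⱼ=1) = 1 − ((6−1)/6)^9 = 8124571/10077696.
E[#distinct] = 6·8124571/10077696 = 8124571/1679616.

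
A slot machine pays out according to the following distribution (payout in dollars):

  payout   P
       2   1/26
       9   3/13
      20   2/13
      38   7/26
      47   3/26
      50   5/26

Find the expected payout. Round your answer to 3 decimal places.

E[X] = (1/26)·2 + (3/13)·9 + (2/13)·20 + (7/26)·38 + (3/26)·47 + (5/26)·50
     = 61/2 ≈ 30.500

$30.500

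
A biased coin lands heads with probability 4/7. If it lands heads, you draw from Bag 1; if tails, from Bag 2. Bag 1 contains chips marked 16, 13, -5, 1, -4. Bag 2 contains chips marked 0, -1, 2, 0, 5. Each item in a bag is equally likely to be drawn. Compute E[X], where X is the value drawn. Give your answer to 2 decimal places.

2.91

E[X | Bag 1] = (16 + 13 − 5 + 1 − 4)/5 = 21/5
E[X | Bag 2] = (0 − 1 + 2 + 0 + 5)/5 = 6/5
E[X] = (4/7)·21/5 + (3/7)·6/5 = 102/35 ≈ 2.91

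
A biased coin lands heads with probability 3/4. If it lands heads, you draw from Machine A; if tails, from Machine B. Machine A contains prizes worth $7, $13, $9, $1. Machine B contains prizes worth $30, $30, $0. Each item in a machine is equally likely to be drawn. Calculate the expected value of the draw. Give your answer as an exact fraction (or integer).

85/8 dollars

E[X | Machine A] = (7 + 13 + 9 + 1)/4 = 15/2
E[X | Machine B] = (30 + 30 + 0)/3 = 20
E[X] = (3/4)·15/2 + (1/4)·20 = 85/8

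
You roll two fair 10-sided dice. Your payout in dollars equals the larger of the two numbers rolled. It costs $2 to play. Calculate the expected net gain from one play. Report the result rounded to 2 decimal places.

$5.15

Distribution of the larger of the two numbers rolled: 1 w.p. 1/100, 2 w.p. 3/100, 3 w.p. 1/20, 4 w.p. 7/100, 5 w.p. 9/100, 6 w.p. 11/100, …
E[payout] = (1/100)·1 + (3/100)·2 + (1/20)·3 + (7/100)·4 + (9/100)·5 + (11/100)·6 + (13/100)·7 + (3/20)·8 + (17/100)·9 + (19/100)·10 = 143/20
Expected profit = 143/20 − 2 = 103/20 ≈ $5.15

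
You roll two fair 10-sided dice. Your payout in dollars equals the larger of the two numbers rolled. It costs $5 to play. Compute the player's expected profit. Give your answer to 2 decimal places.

Distribution of the larger of the two numbers rolled: 1 w.p. 1/100, 2 w.p. 3/100, 3 w.p. 1/20, 4 w.p. 7/100, 5 w.p. 9/100, 6 w.p. 11/100, …
E[payout] = (1/100)·1 + (3/100)·2 + (1/20)·3 + (7/100)·4 + (9/100)·5 + (11/100)·6 + (13/100)·7 + (3/20)·8 + (17/100)·9 + (19/100)·10 = 143/20
Expected profit = 143/20 − 5 = 43/20 ≈ $2.15

$2.15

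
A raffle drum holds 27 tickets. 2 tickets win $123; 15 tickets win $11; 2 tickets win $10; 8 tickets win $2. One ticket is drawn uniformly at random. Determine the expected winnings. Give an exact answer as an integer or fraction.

149/9 dollars

E[payout] = (2/27)·123 + (15/27)·11 + (2/27)·10 + (8/27)·2 = 149/9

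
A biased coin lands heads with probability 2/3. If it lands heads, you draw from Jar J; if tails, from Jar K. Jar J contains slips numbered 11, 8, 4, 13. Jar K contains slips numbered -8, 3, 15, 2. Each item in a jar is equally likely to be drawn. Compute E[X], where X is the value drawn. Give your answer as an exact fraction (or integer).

E[X | Jar J] = (11 + 8 + 4 + 13)/4 = 9
E[X | Jar K] = (-8 + 3 + 15 + 2)/4 = 3
E[X] = (2/3)·9 + (1/3)·3 = 7

7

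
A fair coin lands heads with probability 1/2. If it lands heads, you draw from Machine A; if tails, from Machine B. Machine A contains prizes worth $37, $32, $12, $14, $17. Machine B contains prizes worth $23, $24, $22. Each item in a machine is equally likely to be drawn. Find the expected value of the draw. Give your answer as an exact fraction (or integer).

E[X | Machine A] = (37 + 32 + 12 + 14 + 17)/5 = 112/5
E[X | Machine B] = (23 + 24 + 22)/3 = 23
E[X] = (1/2)·112/5 + (1/2)·23 = 227/10

227/10 dollars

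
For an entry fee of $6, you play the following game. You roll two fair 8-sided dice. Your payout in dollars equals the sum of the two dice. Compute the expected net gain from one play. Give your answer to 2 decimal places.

Distribution of the sum of the two dice: 2 w.p. 1/64, 3 w.p. 1/32, 4 w.p. 3/64, 5 w.p. 1/16, 6 w.p. 5/64, 7 w.p. 3/32, …
E[payout] = (1/64)·2 + (1/32)·3 + (3/64)·4 + (1/16)·5 + (5/64)·6 + (3/32)·7 + (7/64)·8 + (1/8)·9 + (7/64)·10 + (3/32)·11 + (5/64)·12 + (1/16)·13 + (3/64)·14 + (1/32)·15 + (1/64)·16 = 9
Expected profit = 9 − 6 = 3 ≈ $3.00

$3.00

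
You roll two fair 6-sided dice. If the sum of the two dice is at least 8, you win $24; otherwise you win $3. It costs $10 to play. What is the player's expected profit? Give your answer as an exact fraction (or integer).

E[payout] = (7/12)·3 + (5/12)·24 = 47/4
Expected profit = 47/4 − 10 = 7/4

7/4 dollars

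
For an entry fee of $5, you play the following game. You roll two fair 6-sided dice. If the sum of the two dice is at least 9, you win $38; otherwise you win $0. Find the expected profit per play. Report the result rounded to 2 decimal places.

$5.56

E[payout] = (13/18)·0 + (5/18)·38 = 95/9
Expected profit = 95/9 − 5 = 50/9 ≈ $5.56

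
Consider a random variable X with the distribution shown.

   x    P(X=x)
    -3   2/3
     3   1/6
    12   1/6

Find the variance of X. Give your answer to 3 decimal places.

E[X] = (2/3)·(-3) + (1/6)·3 + (1/6)·12 = 1/2
E[X²] = (2/3)·9 + (1/6)·9 + (1/6)·144 = 63/2
Var(X) = 63/2 − (1/2)² = 125/4 ≈ 31.250

31.250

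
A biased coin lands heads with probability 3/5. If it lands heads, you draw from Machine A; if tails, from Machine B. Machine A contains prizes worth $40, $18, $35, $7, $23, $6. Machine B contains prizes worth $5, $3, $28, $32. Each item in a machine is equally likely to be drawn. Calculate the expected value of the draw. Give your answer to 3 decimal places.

$19.700

E[X | Machine A] = (40 + 18 + 35 + 7 + 23 + 6)/6 = 43/2
E[X | Machine B] = (5 + 3 + 28 + 32)/4 = 17
E[X] = (3/5)·43/2 + (2/5)·17 = 197/10 ≈ 19.700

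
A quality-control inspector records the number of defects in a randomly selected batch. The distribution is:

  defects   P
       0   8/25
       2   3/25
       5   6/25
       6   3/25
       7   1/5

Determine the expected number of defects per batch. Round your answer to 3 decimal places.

3.560

E[X] = (8/25)·0 + (3/25)·2 + (6/25)·5 + (3/25)·6 + (1/5)·7
     = 89/25 ≈ 3.560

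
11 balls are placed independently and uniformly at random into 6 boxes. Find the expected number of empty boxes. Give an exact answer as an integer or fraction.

48828125/60466176

Let Xⱼ=1 if box j is empty. P(Xⱼ=1) = ((6-1)/6)^11 = 48828125/362797056.
By linearity, E[#empty] = 6·48828125/362797056 = 48828125/60466176.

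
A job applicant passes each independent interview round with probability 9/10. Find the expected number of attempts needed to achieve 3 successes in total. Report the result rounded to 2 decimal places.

3.33

By linearity (sum of 3 independent geometric waits), E[trials] = 3/p = 3/(9/10) = 10/3.
≈ 3.33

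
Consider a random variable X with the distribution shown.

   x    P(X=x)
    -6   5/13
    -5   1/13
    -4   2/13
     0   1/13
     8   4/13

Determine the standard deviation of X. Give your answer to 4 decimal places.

E[X] = -11/13, E[X²] = 493/13
Var(X) = E[X²] − (E[X])² = 493/13 − 121/169 = 6288/169
SD(X) = √(6288/169) ≈ 6.0998

6.0998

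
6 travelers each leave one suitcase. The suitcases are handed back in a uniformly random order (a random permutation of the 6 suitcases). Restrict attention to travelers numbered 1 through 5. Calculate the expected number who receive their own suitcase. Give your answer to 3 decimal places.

0.833

Let Xᵢ = 1 if person i gets their own suitcase. For each i, P(Xᵢ=1) = 1/6.
By linearity of expectation, E[X₁+…+X_5] = 5·(1/6) = 5/6.
≈ 0.833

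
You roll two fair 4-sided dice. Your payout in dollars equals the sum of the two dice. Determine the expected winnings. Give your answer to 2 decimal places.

$5.00

Distribution of the sum of the two dice: 2 w.p. 1/16, 3 w.p. 1/8, 4 w.p. 3/16, 5 w.p. 1/4, 6 w.p. 3/16, 7 w.p. 1/8, …
E[payout] = (1/16)·2 + (1/8)·3 + (3/16)·4 + (1/4)·5 + (3/16)·6 + (1/8)·7 + (1/16)·8 = 5
≈ $5.00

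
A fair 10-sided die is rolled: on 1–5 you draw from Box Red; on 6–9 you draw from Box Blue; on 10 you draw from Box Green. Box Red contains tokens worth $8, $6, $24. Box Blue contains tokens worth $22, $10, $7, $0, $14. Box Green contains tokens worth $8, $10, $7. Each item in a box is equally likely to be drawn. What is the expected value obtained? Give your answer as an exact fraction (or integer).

E[X | Box Red] = (8 + 6 + 24)/3 = 38/3
E[X | Box Blue] = (22 + 10 + 7 + 0 + 14)/5 = 53/5
E[X | Box Green] = (8 + 10 + 7)/3 = 25/3
E[X] = (1/2)·38/3 + (2/5)·53/5 + (1/10)·25/3 = 1711/150

1711/150 dollars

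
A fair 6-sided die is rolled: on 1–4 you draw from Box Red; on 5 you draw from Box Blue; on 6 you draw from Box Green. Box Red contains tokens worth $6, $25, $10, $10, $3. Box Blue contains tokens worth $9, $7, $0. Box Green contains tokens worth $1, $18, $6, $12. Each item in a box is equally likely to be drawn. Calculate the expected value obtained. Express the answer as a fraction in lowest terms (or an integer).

E[X | Box Red] = (6 + 25 + 10 + 10 + 3)/5 = 54/5
E[X | Box Blue] = (9 + 7 + 0)/3 = 16/3
E[X | Box Green] = (1 + 18 + 6 + 12)/4 = 37/4
E[X] = (2/3)·54/5 + (1/6)·16/3 + (1/6)·37/4 = 3467/360

3467/360 dollars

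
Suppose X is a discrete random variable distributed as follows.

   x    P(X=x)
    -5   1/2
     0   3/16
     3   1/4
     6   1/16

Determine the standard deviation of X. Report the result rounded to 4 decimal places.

E[X] = -11/8, E[X²] = 17
Var(X) = E[X²] − (E[X])² = 17 − 121/64 = 967/64
SD(X) = √(967/64) ≈ 3.8871

3.8871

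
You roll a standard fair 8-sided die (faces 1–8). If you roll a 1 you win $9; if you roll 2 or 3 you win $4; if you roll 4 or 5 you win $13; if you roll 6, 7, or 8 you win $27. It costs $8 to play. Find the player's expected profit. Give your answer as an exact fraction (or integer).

15/2 dollars

E[payout] = (1/4)·4 + (1/8)·9 + (1/4)·13 + (3/8)·27 = 31/2
Expected profit = 31/2 − 8 = 15/2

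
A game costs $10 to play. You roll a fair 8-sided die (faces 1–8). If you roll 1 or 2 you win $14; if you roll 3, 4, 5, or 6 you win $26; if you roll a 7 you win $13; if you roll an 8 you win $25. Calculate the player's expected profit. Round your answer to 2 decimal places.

E[payout] = (1/8)·13 + (1/4)·14 + (1/8)·25 + (1/2)·26 = 85/4
Expected profit = 85/4 − 10 = 45/4 ≈ $11.25

$11.25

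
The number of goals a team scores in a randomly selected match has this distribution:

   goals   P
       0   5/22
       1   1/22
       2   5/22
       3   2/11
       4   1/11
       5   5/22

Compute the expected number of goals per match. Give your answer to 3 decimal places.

2.545

E[X] = (5/22)·0 + (1/22)·1 + (5/22)·2 + (2/11)·3 + (1/11)·4 + (5/22)·5
     = 28/11 ≈ 2.545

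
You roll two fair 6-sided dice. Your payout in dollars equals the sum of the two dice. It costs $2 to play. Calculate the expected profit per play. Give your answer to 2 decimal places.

Distribution of the sum of the two dice: 2 w.p. 1/36, 3 w.p. 1/18, 4 w.p. 1/12, 5 w.p. 1/9, 6 w.p. 5/36, 7 w.p. 1/6, …
E[payout] = (1/36)·2 + (1/18)·3 + (1/12)·4 + (1/9)·5 + (5/36)·6 + (1/6)·7 + (5/36)·8 + (1/9)·9 + (1/12)·10 + (1/18)·11 + (1/36)·12 = 7
Expected profit = 7 − 2 = 5 ≈ $5.00

$5.00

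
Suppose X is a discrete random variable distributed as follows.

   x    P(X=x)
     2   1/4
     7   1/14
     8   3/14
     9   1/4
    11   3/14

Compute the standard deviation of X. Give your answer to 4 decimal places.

E[X] = 205/28, E[X²] = 1803/28
Var(X) = E[X²] − (E[X])² = 1803/28 − 42025/784 = 8459/784
SD(X) = √(8459/784) ≈ 3.2847

3.2847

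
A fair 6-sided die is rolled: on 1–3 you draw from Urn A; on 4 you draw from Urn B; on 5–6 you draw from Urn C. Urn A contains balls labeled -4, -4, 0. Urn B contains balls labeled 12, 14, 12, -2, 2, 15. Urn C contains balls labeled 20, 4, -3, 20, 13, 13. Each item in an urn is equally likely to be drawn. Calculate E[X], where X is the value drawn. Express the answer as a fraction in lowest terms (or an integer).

139/36

E[X | Urn A] = (-4 − 4 + 0)/3 = -8/3
E[X | Urn B] = (12 + 14 + 12 − 2 + 2 + 15)/6 = 53/6
E[X | Urn C] = (20 + 4 − 3 + 20 + 13 + 13)/6 = 67/6
E[X] = (1/2)·(-8/3) + (1/6)·53/6 + (1/3)·67/6 = 139/36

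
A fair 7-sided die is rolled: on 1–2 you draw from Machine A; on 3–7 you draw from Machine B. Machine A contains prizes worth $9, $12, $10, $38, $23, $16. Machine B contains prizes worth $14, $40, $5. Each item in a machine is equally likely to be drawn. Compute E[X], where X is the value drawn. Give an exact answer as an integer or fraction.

403/21 dollars

E[X | Machine A] = (9 + 12 + 10 + 38 + 23 + 16)/6 = 18
E[X | Machine B] = (14 + 40 + 5)/3 = 59/3
E[X] = (2/7)·18 + (5/7)·59/3 = 403/21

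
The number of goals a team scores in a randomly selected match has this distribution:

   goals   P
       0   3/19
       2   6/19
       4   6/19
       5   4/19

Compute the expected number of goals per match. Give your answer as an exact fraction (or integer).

56/19

E[X] = (3/19)·0 + (6/19)·2 + (6/19)·4 + (4/19)·5
     = 56/19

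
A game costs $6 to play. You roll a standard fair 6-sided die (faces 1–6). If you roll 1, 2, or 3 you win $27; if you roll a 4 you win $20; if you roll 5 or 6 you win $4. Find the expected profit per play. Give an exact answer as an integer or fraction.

E[payout] = (1/3)·4 + (1/6)·20 + (1/2)·27 = 109/6
Expected profit = 109/6 − 6 = 73/6

73/6 dollars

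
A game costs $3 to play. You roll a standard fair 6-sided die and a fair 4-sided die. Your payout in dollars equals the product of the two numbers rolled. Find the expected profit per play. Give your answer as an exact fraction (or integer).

23/4 dollars

Distribution of the product of the two numbers rolled: 1 w.p. 1/24, 2 w.p. 1/12, 3 w.p. 1/12, 4 w.p. 1/8, 5 w.p. 1/24, 6 w.p. 1/8, …
E[payout] = (1/24)·1 + (1/12)·2 + (1/12)·3 + (1/8)·4 + (1/24)·5 + (1/8)·6 + (1/12)·8 + (1/24)·9 + (1/24)·10 + (1/8)·12 + (1/24)·15 + (1/24)·16 + (1/24)·18 + (1/24)·20 + (1/24)·24 = 35/4
Expected profit = 35/4 − 3 = 23/4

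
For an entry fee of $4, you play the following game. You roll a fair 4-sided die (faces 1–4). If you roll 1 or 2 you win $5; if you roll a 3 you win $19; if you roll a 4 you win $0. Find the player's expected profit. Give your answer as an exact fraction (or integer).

13/4 dollars

E[payout] = (1/4)·0 + (1/2)·5 + (1/4)·19 = 29/4
Expected profit = 29/4 − 4 = 13/4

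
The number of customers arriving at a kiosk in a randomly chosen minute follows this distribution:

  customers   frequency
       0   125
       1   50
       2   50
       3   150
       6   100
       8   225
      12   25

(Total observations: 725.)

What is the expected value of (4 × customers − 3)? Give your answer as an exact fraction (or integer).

441/29

Total = 725, so P(customers=0) = 125/725, etc.
E[4x-3] = (5/29)·(-3) + (2/29)·1 + (2/29)·5 + (6/29)·9 + (4/29)·21 + (9/29)·29 + (1/29)·45
     = 441/29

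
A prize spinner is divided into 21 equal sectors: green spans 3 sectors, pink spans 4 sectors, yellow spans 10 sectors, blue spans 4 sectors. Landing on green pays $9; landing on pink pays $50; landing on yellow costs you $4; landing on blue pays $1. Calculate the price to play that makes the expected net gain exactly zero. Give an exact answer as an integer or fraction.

191/21 dollars

E[payout] = (3/21)·9 + (4/21)·50 + (10/21)·(-4) + (4/21)·1 = 191/21
Fair fee = E[payout] = 191/21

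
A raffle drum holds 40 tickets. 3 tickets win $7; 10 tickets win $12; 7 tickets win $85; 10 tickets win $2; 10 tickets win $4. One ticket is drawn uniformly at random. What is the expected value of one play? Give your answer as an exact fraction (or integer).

E[payout] = (3/40)·7 + (10/40)·12 + (7/40)·85 + (10/40)·2 + (10/40)·4 = 199/10

199/10 dollars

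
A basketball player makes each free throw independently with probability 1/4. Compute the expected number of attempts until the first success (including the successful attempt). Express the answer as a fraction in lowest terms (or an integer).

4

For a geometric distribution, E[trials] = 1/p = 1/(1/4) = 4.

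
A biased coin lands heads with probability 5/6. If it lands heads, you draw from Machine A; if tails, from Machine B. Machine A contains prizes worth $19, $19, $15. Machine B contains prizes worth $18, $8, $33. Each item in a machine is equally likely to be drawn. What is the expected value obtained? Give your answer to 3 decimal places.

E[X | Machine A] = (19 + 19 + 15)/3 = 53/3
E[X | Machine B] = (18 + 8 + 33)/3 = 59/3
E[X] = (5/6)·53/3 + (1/6)·59/3 = 18 ≈ 18.000

$18.000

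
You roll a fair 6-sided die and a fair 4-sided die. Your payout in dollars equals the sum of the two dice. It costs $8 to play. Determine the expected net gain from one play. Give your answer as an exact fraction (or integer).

-$2

Distribution of the sum of the two dice: 2 w.p. 1/24, 3 w.p. 1/12, 4 w.p. 1/8, 5 w.p. 1/6, 6 w.p. 1/6, 7 w.p. 1/6, …
E[payout] = (1/24)·2 + (1/12)·3 + (1/8)·4 + (1/6)·5 + (1/6)·6 + (1/6)·7 + (1/8)·8 + (1/12)·9 + (1/24)·10 = 6
Expected profit = 6 − 8 = -2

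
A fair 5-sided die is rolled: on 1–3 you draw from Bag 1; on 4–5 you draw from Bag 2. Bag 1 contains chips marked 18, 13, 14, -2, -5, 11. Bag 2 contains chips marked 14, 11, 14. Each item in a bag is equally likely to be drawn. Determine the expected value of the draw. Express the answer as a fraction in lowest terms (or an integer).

101/10

E[X | Bag 1] = (18 + 13 + 14 − 2 − 5 + 11)/6 = 49/6
E[X | Bag 2] = (14 + 11 + 14)/3 = 13
E[X] = (3/5)·49/6 + (2/5)·13 = 101/10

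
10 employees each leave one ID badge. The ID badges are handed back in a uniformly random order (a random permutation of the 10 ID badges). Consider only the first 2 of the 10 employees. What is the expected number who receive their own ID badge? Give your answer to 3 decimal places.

0.200

Let Xᵢ = 1 if person i gets their own ID badge. For each i, P(Xᵢ=1) = 1/10.
By linearity of expectation, E[X₁+…+X_2] = 2·(1/10) = 1/5.
≈ 0.200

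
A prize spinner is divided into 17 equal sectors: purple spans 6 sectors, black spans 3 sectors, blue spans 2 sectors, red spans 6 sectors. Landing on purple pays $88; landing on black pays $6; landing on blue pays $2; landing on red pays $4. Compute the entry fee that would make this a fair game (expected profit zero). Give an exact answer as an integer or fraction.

574/17 dollars

E[payout] = (6/17)·88 + (3/17)·6 + (2/17)·2 + (6/17)·4 = 574/17
Fair fee = E[payout] = 574/17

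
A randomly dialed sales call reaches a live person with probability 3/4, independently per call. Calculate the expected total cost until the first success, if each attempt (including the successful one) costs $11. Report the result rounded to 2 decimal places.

E[#attempts] = 1/p = 4/3; E[cost] = 11·4/3 = 44/3.
≈ 14.67

$14.67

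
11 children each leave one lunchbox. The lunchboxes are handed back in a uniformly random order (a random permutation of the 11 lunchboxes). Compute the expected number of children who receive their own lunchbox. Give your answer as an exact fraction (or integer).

1

Let Xᵢ = 1 if person i gets their own lunchbox. For each i, P(Xᵢ=1) = 1/11.
By linearity of expectation, E[X₁+…+X_11] = 11·(1/11) = 1.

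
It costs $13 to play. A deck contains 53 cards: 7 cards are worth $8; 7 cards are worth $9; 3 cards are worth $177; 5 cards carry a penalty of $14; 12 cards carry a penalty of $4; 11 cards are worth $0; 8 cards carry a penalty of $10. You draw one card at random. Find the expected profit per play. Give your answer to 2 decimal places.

-$4.47

E[payout] = (7/53)·8 + (7/53)·9 + (3/53)·177 + (5/53)·(-14) + (12/53)·(-4) + (11/53)·0 + (8/53)·(-10) = 452/53
Expected profit = 452/53 − 13 = -237/53 ≈ -$4.47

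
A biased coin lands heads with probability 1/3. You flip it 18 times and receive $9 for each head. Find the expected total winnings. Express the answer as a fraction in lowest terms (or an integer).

$54

E[#heads] = 18·1/3 = 6 (linearity over flips).
E[winnings] = 9·6 = 54.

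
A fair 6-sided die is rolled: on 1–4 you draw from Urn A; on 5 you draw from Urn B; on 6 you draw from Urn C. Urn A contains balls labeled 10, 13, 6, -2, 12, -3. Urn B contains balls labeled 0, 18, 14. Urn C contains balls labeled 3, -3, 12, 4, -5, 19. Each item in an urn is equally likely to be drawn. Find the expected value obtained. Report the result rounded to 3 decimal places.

6.611

E[X | Urn A] = (10 + 13 + 6 − 2 + 12 − 3)/6 = 6
E[X | Urn B] = (0 + 18 + 14)/3 = 32/3
E[X | Urn C] = (3 − 3 + 12 + 4 − 5 + 19)/6 = 5
E[X] = (2/3)·6 + (1/6)·32/3 + (1/6)·5 = 119/18 ≈ 6.611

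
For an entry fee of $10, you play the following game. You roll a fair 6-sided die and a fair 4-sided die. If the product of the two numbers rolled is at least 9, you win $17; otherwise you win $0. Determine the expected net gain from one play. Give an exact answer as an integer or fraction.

-35/12 dollars

E[payout] = (7/12)·0 + (5/12)·17 = 85/12
Expected profit = 85/12 − 10 = -35/12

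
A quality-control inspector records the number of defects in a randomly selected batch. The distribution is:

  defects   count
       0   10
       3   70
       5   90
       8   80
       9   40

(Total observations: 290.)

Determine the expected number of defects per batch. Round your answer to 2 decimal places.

Total = 290, so P(defects=0) = 10/290, etc.
E[X] = (1/29)·0 + (7/29)·3 + (9/29)·5 + (8/29)·8 + (4/29)·9
     = 166/29 ≈ 5.72

5.72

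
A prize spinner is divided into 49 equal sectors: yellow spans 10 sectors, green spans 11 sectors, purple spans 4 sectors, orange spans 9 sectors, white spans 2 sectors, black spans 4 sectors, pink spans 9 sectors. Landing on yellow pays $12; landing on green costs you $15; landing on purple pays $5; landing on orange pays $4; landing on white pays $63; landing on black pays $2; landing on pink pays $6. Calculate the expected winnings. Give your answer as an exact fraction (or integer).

199/49 dollars

E[payout] = (10/49)·12 + (11/49)·(-15) + (4/49)·5 + (9/49)·4 + (2/49)·63 + (4/49)·2 + (9/49)·6 = 199/49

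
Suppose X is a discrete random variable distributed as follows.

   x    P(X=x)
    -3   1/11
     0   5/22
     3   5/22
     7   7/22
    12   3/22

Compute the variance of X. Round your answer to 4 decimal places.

19.8347

E[X] = (1/11)·(-3) + (5/22)·0 + (5/22)·3 + (7/22)·7 + (3/22)·12 = 47/11
E[X²] = (1/11)·9 + (5/22)·0 + (5/22)·9 + (7/22)·49 + (3/22)·144 = 419/11
Var(X) = 419/11 − (47/11)² = 2400/121 ≈ 19.8347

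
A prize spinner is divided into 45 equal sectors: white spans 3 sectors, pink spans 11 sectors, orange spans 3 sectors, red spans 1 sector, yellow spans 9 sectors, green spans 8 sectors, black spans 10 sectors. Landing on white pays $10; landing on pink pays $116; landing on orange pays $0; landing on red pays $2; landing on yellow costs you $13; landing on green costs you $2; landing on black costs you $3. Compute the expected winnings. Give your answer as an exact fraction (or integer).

E[payout] = (3/45)·10 + (11/45)·116 + (3/45)·0 + (1/45)·2 + (9/45)·(-13) + (8/45)·(-2) + (10/45)·(-3) = 229/9

229/9 dollars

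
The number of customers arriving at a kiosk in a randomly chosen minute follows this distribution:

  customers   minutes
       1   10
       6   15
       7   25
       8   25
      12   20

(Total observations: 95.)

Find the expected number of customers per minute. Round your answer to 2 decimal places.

7.53

Total = 95, so P(customers=1) = 10/95, etc.
E[X] = (2/19)·1 + (3/19)·6 + (5/19)·7 + (5/19)·8 + (4/19)·12
     = 143/19 ≈ 7.53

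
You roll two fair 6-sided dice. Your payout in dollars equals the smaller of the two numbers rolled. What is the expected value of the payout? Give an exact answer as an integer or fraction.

91/36 dollars

Distribution of the smaller of the two numbers rolled: 1 w.p. 11/36, 2 w.p. 1/4, 3 w.p. 7/36, 4 w.p. 5/36, 5 w.p. 1/12, 6 w.p. 1/36
E[payout] = (11/36)·1 + (1/4)·2 + (7/36)·3 + (5/36)·4 + (1/12)·5 + (1/36)·6 = 91/36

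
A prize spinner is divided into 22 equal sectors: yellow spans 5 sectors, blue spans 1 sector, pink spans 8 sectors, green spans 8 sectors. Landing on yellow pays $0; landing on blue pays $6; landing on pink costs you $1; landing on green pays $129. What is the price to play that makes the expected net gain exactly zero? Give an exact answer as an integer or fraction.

515/11 dollars

E[payout] = (5/22)·0 + (1/22)·6 + (8/22)·(-1) + (8/22)·129 = 515/11
Fair fee = E[payout] = 515/11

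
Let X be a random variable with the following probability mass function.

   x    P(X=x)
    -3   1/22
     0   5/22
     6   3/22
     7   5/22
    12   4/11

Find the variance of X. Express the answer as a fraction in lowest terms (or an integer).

E[X] = (1/22)·(-3) + (5/22)·0 + (3/22)·6 + (5/22)·7 + (4/11)·12 = 73/11
E[X²] = (1/22)·9 + (5/22)·0 + (3/22)·36 + (5/22)·49 + (4/11)·144 = 757/11
Var(X) = 757/11 − (73/11)² = 2998/121

2998/121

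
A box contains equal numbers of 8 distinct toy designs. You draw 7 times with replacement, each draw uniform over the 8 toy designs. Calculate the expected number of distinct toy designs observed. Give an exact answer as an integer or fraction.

Let Xⱼ=1 if type j appears at least once. P(Xⱼ=1) = 1 − ((8−1)/8)^7 = 1273609/2097152.
E[#distinct] = 8·1273609/2097152 = 1273609/262144.

1273609/262144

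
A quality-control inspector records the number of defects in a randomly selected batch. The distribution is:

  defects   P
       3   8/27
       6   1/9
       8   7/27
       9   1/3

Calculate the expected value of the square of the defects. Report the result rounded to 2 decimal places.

50.26

E[X²] = (8/27)·9 + (1/9)·36 + (7/27)·64 + (1/3)·81
     = 1357/27 ≈ 50.26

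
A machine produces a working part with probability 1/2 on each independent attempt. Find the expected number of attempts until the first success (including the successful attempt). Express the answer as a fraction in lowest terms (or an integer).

For a geometric distribution, E[trials] = 1/p = 1/(1/2) = 2.

2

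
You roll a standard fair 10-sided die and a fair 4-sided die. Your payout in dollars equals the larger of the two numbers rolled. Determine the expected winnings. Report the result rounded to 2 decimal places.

$5.75

Distribution of the larger of the two numbers rolled: 1 w.p. 1/40, 2 w.p. 3/40, 3 w.p. 1/8, 4 w.p. 7/40, 5 w.p. 1/10, 6 w.p. 1/10, …
E[payout] = (1/40)·1 + (3/40)·2 + (1/8)·3 + (7/40)·4 + (1/10)·5 + (1/10)·6 + (1/10)·7 + (1/10)·8 + (1/10)·9 + (1/10)·10 = 23/4
≈ $5.75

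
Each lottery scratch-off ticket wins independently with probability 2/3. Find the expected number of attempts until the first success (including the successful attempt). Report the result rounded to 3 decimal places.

1.500

For a geometric distribution, E[trials] = 1/p = 1/(2/3) = 3/2.
≈ 1.500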